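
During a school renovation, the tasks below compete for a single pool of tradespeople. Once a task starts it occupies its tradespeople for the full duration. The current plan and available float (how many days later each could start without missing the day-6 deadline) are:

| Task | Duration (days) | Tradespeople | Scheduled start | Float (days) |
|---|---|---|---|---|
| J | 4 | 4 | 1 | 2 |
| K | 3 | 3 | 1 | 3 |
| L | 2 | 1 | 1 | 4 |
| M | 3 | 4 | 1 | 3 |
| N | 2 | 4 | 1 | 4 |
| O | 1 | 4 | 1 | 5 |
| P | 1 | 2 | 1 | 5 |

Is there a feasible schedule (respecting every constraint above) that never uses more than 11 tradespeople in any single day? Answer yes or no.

Schedule J@1, K@1, L@1, M@3, N@5, O@6, P@1: d1:10  d2:8  d3:11  d4:8  d5:8  d6:8 — peak 11 ≤ 11.

yes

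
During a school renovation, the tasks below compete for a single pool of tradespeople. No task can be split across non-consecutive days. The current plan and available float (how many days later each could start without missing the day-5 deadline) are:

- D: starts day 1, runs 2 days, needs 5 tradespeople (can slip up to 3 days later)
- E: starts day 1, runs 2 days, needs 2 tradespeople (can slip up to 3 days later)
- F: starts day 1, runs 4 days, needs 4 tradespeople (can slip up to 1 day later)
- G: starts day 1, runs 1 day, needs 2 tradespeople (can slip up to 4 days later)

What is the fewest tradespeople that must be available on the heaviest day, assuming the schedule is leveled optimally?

9

Early-start (D@1, E@1, F@1, G@1) gives peak 13: d1:13  d2:11  d3:4  d4:4  d5:0.
Shift E→3, G→3.
Schedule D@1, E@3, F@1, G@3: d1:9  d2:9  d3:8  d4:6  d5:0 — peak 9.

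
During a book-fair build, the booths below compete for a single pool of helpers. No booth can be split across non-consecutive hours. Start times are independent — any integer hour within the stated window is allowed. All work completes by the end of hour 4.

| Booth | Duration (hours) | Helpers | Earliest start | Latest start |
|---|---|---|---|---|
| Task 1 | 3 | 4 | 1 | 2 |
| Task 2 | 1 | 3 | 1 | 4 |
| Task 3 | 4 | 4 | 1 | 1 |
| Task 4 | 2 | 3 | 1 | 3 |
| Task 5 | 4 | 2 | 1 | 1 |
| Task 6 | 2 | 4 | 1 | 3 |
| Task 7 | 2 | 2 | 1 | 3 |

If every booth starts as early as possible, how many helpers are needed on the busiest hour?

Early-start schedule: Task 1@1, Task 2@1, Task 3@1, Task 4@1, Task 5@1, Task 6@1, Task 7@1.
Load per hour: hour 1: 22, hour 2: 19, hour 3: 10, hour 4: 6.
Peak is 22.

22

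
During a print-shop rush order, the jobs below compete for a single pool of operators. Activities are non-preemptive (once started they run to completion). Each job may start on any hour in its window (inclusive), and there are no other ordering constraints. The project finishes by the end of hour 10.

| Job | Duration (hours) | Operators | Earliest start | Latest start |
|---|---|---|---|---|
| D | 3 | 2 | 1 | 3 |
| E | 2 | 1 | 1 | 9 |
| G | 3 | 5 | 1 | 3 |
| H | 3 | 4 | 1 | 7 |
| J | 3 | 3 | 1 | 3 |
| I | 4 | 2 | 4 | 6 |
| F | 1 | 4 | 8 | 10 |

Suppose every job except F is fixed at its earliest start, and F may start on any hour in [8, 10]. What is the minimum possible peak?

15

F@8: h1:15  h2:15  h3:14  h4:2  h5:2  h6:2  h7:2  h8:4  h9:0  h10:0 → peak 15
F@9: h1:15  h2:15  h3:14  h4:2  h5:2  h6:2  h7:2  h8:0  h9:4  h10:0 → peak 15
F@10: h1:15  h2:15  h3:14  h4:2  h5:2  h6:2  h7:2  h8:0  h9:0  h10:4 → peak 15
Best is F@8, peak 15.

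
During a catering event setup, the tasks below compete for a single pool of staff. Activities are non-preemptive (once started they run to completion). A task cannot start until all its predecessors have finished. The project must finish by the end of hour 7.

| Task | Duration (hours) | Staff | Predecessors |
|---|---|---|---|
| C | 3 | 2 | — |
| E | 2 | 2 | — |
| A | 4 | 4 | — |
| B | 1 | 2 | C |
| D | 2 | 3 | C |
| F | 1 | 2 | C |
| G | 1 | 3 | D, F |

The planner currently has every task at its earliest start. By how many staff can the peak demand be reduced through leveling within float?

Early-start peak: h1:8  h2:8  h3:6  h4:11  h5:3  h6:3  h7:0 ⇒ 11.
Leveled (C@1, E@4, A@1, B@7, D@5, F@6, G@7): h1:6  h2:6  h3:6  h4:6  h5:5  h6:5  h7:5 ⇒ 6.
Reduction 11 − 6 = 5.

5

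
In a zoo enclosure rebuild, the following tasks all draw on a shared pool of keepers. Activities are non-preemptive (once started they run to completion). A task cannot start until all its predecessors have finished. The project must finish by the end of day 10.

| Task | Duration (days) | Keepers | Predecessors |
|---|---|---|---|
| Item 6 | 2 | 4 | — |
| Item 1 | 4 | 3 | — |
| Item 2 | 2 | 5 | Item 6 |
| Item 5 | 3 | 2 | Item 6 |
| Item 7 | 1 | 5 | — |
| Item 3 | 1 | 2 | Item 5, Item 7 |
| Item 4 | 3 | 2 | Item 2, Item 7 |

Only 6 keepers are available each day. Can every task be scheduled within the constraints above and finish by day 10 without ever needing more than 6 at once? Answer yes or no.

no

The minimum achievable peak is 7; 6 < 7, so no feasible schedule stays within the cap.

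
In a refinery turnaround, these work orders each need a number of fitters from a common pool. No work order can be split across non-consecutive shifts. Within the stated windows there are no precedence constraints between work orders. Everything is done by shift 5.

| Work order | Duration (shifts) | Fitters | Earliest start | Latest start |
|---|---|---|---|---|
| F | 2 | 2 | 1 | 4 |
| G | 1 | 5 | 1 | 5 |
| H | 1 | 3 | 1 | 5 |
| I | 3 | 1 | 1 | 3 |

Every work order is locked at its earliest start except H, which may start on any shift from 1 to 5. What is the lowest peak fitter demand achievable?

H@1: s1:11  s2:3  s3:1  s4:0  s5:0 → peak 11
H@2: s1:8  s2:6  s3:1  s4:0  s5:0 → peak 8
H@3: s1:8  s2:3  s3:4  s4:0  s5:0 → peak 8
H@4: s1:8  s2:3  s3:1  s4:3  s5:0 → peak 8
H@5: s1:8  s2:3  s3:1  s4:0  s5:3 → peak 8
Best is H@2, peak 8.

8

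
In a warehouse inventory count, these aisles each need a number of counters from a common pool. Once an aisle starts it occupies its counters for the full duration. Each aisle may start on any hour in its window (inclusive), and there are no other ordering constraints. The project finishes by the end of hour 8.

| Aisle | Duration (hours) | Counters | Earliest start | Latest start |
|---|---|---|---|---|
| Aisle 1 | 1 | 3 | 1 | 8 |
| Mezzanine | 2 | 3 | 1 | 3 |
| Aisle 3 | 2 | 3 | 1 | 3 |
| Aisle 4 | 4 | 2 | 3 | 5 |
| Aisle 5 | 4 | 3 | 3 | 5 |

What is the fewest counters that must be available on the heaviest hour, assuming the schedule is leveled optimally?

6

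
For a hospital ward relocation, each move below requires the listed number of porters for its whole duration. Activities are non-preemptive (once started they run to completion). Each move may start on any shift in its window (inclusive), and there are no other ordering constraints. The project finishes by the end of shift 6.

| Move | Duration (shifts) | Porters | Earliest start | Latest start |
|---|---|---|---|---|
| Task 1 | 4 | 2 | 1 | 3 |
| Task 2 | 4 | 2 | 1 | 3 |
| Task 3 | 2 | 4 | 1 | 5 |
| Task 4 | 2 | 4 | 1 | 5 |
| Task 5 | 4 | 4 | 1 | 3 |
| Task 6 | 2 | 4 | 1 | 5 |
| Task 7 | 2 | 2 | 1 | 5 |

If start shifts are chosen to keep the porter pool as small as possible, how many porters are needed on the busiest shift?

10

Early-start (Task 1@1, Task 2@1, Task 3@1, Task 4@1, Task 5@1, Task 6@1, Task 7@1) gives peak 22: s1:22  s2:22  s3:8  s4:8  s5:0  s6:0.
Shift Task 2→3, Task 5→3, Task 6→5, Task 7→3.
Schedule Task 1@1, Task 2@3, Task 3@1, Task 4@1, Task 5@3, Task 6@5, Task 7@3: s1:10  s2:10  s3:10  s4:10  s5:10  s6:10 — peak 10.
Total porter-shifts = 60 over 6 shifts ⇒ peak ≥ ⌈60/6⌉ = 10, so 10 is optimal.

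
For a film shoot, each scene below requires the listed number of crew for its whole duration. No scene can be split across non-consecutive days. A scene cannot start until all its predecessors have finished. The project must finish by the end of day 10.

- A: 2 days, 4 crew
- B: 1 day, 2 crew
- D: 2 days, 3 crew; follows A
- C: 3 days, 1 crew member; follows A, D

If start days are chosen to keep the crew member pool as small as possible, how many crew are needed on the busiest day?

Early-start (A@1, B@1, D@3, C@5) gives peak 6: d1:6  d2:4  d3:3  d4:3  d5:1  d6:1  d7:1  d8:0  d9:0  d10:0.
Shift B→3, D→4, C→6.
Schedule A@1, B@3, D@4, C@6: d1:4  d2:4  d3:2  d4:3  d5:3  d6:1  d7:1  d8:1  d9:0  d10:0 — peak 4.

4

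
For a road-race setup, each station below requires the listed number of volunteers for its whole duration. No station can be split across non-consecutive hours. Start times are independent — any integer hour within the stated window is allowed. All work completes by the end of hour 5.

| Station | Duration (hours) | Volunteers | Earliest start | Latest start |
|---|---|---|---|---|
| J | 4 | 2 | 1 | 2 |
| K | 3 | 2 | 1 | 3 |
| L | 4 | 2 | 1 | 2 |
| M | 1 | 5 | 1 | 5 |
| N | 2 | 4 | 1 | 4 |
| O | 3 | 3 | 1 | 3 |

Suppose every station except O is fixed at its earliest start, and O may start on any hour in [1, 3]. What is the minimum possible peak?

O@1: h1:18  h2:13  h3:9  h4:4  h5:0 → peak 18
O@2: h1:15  h2:13  h3:9  h4:7  h5:0 → peak 15
O@3: h1:15  h2:10  h3:9  h4:7  h5:3 → peak 15
Best is O@2, peak 15.

15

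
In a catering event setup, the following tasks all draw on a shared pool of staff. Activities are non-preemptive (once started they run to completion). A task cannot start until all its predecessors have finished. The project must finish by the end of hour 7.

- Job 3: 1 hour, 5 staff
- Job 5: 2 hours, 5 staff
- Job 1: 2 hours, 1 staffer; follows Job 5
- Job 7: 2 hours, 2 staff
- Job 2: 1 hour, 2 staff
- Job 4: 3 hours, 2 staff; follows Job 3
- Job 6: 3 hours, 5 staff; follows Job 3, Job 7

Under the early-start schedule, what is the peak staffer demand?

Early-start schedule: Job 3@1, Job 5@1, Job 1@3, Job 7@1, Job 2@1, Job 4@2, Job 6@3.
Load per hour: hour 1: 14, hour 2: 9, hour 3: 8, hour 4: 8, hour 5: 5, hour 6: 0, hour 7: 0.
Peak is 14.

14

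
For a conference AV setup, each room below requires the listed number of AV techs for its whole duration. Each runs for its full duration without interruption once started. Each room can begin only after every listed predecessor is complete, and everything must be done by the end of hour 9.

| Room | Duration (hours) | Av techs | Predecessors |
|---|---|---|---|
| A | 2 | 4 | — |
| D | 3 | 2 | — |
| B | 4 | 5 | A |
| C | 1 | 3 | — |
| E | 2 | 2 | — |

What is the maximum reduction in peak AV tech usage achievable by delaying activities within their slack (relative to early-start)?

Early-start peak: h1:11  h2:8  h3:7  h4:5  h5:5  h6:5  h7:0  h8:0  h9:0 ⇒ 11.
Leveled (A@1, D@3, B@6, C@3, E@4): h1:4  h2:4  h3:5  h4:4  h5:4  h6:5  h7:5  h8:5  h9:5 ⇒ 5.
Reduction 11 − 5 = 6.

6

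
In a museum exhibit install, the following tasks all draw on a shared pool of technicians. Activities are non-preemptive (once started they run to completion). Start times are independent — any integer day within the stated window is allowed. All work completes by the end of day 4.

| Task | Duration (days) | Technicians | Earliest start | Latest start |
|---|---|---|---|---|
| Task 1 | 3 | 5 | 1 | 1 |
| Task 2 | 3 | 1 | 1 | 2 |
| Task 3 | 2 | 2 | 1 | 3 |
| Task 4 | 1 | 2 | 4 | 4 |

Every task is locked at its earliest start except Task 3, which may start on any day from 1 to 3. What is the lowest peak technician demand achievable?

8

Task 3@1: d1:8  d2:8  d3:6  d4:2 → peak 8
Task 3@2: d1:6  d2:8  d3:8  d4:2 → peak 8
Task 3@3: d1:6  d2:6  d3:8  d4:4 → peak 8
Best is Task 3@1, peak 8.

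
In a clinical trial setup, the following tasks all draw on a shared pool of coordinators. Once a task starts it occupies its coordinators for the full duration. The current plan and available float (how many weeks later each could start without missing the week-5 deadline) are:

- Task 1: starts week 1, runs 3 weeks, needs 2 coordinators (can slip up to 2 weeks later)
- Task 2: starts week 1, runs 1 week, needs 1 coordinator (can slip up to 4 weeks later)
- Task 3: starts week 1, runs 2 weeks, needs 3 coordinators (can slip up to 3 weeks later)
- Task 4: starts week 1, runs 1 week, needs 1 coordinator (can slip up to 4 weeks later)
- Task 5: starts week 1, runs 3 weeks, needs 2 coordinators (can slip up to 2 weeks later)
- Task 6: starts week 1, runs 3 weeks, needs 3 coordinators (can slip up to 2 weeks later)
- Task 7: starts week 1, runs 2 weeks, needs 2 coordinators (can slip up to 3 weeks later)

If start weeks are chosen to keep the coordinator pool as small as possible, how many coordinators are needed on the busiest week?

7

Early-start (Task 1@1, Task 2@1, Task 3@1, Task 4@1, Task 5@1, Task 6@1, Task 7@1) gives peak 14: w1:14  w2:12  w3:7  w4:0  w5:0.
Shift Task 5→2, Task 6→3, Task 7→4.
Schedule Task 1@1, Task 2@1, Task 3@1, Task 4@1, Task 5@2, Task 6@3, Task 7@4: w1:7  w2:7  w3:7  w4:7  w5:5 — peak 7.
Total coordinator-weeks = 33 over 5 weeks ⇒ peak ≥ ⌈33/5⌉ = 7, so 7 is optimal.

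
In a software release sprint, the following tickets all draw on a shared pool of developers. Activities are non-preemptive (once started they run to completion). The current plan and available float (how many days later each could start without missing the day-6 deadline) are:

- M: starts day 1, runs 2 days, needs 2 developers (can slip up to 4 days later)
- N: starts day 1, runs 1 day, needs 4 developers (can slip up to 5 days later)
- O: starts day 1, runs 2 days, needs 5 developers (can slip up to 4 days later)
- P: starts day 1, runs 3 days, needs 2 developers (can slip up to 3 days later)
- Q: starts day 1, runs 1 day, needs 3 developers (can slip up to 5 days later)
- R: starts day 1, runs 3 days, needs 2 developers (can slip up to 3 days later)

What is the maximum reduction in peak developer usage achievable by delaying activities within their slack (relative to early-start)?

12

Early-start peak: d1:18  d2:11  d3:4  d4:0  d5:0  d6:0 ⇒ 18.
Leveled (M@2, N@1, O@5, P@1, Q@4, R@2): d1:6  d2:6  d3:6  d4:5  d5:5  d6:5 ⇒ 6.
Reduction 18 − 6 = 12.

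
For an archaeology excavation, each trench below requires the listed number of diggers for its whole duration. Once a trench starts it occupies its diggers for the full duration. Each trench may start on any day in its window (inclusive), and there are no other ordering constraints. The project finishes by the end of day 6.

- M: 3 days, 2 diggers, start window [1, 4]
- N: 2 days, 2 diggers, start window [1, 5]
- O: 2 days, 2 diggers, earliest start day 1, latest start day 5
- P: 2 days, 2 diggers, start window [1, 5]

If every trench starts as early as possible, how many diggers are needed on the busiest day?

8

Early-start schedule: M@1, N@1, O@1, P@1.
Load per day: day 1: 8, day 2: 8, day 3: 2, day 4: 0, day 5: 0, day 6: 0.
Peak is 8.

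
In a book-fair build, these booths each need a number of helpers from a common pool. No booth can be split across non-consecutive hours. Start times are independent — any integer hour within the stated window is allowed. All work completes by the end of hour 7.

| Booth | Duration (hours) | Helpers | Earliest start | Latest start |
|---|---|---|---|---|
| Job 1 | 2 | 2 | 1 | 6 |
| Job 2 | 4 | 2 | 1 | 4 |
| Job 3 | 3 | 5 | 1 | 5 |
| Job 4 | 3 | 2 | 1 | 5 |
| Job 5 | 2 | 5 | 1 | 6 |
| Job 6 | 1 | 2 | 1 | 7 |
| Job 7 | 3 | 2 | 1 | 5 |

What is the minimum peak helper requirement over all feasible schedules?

9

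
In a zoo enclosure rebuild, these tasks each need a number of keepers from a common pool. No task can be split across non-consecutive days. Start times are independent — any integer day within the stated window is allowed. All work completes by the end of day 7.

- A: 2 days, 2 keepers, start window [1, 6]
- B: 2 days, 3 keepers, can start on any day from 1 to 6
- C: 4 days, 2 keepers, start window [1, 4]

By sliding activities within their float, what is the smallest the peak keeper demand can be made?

Early-start (A@1, B@1, C@1) gives peak 7: d1:7  d2:7  d3:2  d4:2  d5:0  d6:0  d7:0.
Shift B→5.
Schedule A@1, B@5, C@1: d1:4  d2:4  d3:2  d4:2  d5:3  d6:3  d7:0 — peak 4.

4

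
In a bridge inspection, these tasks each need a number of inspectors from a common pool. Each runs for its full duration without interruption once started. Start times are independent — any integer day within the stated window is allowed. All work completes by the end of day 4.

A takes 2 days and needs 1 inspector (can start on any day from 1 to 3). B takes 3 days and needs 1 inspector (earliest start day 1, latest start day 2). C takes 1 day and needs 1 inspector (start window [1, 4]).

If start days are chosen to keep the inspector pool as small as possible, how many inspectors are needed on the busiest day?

2

Early-start (A@1, B@1, C@1) gives peak 3: d1:3  d2:2  d3:1  d4:0.
Shift C→3.
Schedule A@1, B@1, C@3: d1:2  d2:2  d3:2  d4:0 — peak 2.
Total inspector-days = 6 over 4 days ⇒ peak ≥ ⌈6/4⌉ = 2, so 2 is optimal.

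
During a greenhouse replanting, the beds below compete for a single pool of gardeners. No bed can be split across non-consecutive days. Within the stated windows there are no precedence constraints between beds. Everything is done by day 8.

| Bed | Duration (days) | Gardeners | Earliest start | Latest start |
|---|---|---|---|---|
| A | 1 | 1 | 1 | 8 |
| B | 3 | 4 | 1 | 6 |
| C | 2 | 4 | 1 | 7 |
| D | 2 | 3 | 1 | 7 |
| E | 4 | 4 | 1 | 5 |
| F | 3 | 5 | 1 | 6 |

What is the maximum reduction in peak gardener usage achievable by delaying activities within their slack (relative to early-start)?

13

Early-start peak: d1:21  d2:20  d3:13  d4:4  d5:0  d6:0  d7:0  d8:0 ⇒ 21.
Leveled (A@1, B@1, C@4, D@6, E@2, F@6): d1:5  d2:8  d3:8  d4:8  d5:8  d6:8  d7:8  d8:5 ⇒ 8.
Reduction 21 − 8 = 13.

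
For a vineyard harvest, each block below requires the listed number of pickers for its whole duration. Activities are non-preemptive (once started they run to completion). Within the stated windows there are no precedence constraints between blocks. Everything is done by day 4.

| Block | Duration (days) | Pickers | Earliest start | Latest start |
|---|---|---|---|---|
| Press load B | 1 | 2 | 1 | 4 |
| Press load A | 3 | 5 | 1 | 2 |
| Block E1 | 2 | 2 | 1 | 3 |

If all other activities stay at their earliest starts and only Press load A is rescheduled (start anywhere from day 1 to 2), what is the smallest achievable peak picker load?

Press load A@1: d1:9  d2:7  d3:5  d4:0 → peak 9
Press load A@2: d1:4  d2:7  d3:5  d4:5 → peak 7
Best is Press load A@2, peak 7.

7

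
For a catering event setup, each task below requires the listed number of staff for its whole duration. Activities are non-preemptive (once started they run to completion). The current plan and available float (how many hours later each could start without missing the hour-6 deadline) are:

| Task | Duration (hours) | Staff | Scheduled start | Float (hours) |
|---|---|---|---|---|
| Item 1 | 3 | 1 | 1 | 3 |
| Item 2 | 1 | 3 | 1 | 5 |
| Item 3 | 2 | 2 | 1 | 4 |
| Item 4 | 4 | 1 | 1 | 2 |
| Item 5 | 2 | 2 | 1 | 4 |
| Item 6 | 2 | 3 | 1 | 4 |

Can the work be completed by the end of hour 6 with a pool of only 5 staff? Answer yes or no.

Schedule Item 1@1, Item 2@1, Item 3@2, Item 4@1, Item 5@4, Item 6@5: h1:5  h2:4  h3:4  h4:3  h5:5  h6:3 — peak 5 ≤ 5.

yes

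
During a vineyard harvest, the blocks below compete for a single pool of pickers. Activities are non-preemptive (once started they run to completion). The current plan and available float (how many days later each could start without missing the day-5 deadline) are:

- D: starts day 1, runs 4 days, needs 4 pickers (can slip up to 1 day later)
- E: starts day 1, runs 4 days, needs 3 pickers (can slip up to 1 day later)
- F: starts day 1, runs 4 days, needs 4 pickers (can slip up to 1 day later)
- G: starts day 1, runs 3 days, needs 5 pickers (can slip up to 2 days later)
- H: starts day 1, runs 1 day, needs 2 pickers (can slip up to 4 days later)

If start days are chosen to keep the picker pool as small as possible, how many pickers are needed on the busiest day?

Early-start (D@1, E@1, F@1, G@1, H@1) gives peak 18: d1:18  d2:16  d3:16  d4:11  d5:0.
Shift H→4.
Schedule D@1, E@1, F@1, G@1, H@4: d1:16  d2:16  d3:16  d4:13  d5:0 — peak 16.

16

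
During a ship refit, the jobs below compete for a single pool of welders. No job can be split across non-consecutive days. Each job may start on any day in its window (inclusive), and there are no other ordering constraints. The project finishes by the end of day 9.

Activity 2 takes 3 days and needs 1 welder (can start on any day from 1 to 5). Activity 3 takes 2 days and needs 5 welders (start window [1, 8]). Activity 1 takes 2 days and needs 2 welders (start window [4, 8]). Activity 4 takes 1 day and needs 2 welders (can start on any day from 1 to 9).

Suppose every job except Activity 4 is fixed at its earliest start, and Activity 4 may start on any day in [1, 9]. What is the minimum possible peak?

Activity 4@1: d1:8  d2:6  d3:1  d4:2  d5:2  d6:0  d7:0  d8:0  d9:0 → peak 8
Activity 4@2: d1:6  d2:8  d3:1  d4:2  d5:2  d6:0  d7:0  d8:0  d9:0 → peak 8
Activity 4@3: d1:6  d2:6  d3:3  d4:2  d5:2  d6:0  d7:0  d8:0  d9:0 → peak 6
Activity 4@4: d1:6  d2:6  d3:1  d4:4  d5:2  d6:0  d7:0  d8:0  d9:0 → peak 6
Activity 4@5: d1:6  d2:6  d3:1  d4:2  d5:4  d6:0  d7:0  d8:0  d9:0 → peak 6
Activity 4@6: d1:6  d2:6  d3:1  d4:2  d5:2  d6:2  d7:0  d8:0  d9:0 → peak 6
Activity 4@7: d1:6  d2:6  d3:1  d4:2  d5:2  d6:0  d7:2  d8:0  d9:0 → peak 6
Activity 4@8: d1:6  d2:6  d3:1  d4:2  d5:2  d6:0  d7:0  d8:2  d9:0 → peak 6
Activity 4@9: d1:6  d2:6  d3:1  d4:2  d5:2  d6:0  d7:0  d8:0  d9:2 → peak 6
Best is Activity 4@3, peak 6.

6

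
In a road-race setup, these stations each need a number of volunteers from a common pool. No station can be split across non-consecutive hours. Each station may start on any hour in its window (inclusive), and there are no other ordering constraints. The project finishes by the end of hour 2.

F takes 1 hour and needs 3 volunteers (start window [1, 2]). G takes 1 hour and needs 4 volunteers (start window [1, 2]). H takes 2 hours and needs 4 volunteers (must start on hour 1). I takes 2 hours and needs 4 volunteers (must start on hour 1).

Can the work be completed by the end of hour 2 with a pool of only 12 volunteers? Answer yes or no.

Schedule F@1, G@2, H@1, I@1: h1:11  h2:12 — peak 12 ≤ 12.

yes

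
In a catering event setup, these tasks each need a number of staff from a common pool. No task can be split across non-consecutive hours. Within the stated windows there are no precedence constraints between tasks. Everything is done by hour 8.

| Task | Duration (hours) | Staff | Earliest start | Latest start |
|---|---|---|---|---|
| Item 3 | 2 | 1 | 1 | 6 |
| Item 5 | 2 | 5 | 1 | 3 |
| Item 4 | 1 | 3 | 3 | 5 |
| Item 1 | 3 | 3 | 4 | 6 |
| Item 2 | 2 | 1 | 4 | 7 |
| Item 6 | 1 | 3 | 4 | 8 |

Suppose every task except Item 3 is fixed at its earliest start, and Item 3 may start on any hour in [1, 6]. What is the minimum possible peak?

7

Item 3@1: h1:6  h2:6  h3:3  h4:7  h5:4  h6:3  h7:0  h8:0 → peak 7
Item 3@2: h1:5  h2:6  h3:4  h4:7  h5:4  h6:3  h7:0  h8:0 → peak 7
Item 3@3: h1:5  h2:5  h3:4  h4:8  h5:4  h6:3  h7:0  h8:0 → peak 8
Item 3@4: h1:5  h2:5  h3:3  h4:8  h5:5  h6:3  h7:0  h8:0 → peak 8
Item 3@5: h1:5  h2:5  h3:3  h4:7  h5:5  h6:4  h7:0  h8:0 → peak 7
Item 3@6: h1:5  h2:5  h3:3  h4:7  h5:4  h6:4  h7:1  h8:0 → peak 7
Best is Item 3@1, peak 7.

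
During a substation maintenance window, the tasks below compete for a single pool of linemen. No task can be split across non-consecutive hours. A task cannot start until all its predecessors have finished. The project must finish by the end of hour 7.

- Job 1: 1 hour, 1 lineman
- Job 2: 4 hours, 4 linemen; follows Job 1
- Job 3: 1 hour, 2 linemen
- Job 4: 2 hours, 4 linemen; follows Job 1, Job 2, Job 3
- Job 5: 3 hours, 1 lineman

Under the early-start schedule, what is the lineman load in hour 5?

At early start, hour 5 has: Job 2.
Demand: 4 = 4.

4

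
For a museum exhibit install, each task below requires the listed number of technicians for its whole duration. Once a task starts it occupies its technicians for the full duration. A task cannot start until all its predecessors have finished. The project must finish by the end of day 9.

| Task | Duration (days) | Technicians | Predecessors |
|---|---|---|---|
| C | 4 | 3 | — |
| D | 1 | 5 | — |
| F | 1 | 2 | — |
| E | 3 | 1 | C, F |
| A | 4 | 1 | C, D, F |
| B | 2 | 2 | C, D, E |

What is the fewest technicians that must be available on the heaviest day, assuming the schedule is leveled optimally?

Early-start (C@1, D@1, F@1, E@5, A@5, B@8) gives peak 10: d1:10  d2:3  d3:3  d4:3  d5:2  d6:2  d7:2  d8:3  d9:2.
Shift D→5, A→6.
Schedule C@1, D@5, F@1, E@5, A@6, B@8: d1:5  d2:3  d3:3  d4:3  d5:6  d6:2  d7:2  d8:3  d9:3 — peak 6.

6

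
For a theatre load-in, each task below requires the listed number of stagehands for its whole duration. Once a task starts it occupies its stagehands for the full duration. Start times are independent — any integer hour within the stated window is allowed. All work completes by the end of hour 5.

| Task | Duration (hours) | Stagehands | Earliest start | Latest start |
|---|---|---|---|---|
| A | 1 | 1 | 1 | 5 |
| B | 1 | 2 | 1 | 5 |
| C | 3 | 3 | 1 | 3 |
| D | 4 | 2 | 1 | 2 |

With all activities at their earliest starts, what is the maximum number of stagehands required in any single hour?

8

Early-start schedule: A@1, B@1, C@1, D@1.
Load per hour: hour 1: 8, hour 2: 5, hour 3: 5, hour 4: 2, hour 5: 0.
Peak is 8.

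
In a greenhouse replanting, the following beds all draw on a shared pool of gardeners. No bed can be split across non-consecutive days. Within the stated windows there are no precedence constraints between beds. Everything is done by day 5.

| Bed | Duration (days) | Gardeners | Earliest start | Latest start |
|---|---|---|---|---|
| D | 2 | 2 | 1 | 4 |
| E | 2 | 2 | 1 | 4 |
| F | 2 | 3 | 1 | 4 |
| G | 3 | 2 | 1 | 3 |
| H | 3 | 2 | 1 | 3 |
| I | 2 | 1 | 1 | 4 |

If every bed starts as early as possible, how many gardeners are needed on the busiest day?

12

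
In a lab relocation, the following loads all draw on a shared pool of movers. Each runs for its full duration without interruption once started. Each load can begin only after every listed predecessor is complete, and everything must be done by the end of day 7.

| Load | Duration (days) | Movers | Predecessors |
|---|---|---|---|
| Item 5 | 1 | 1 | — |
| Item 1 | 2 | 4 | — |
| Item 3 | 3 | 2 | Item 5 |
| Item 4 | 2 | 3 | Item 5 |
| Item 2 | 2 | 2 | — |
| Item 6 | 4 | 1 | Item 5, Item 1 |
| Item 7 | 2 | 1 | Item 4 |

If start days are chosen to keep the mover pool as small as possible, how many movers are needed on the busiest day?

6

Early-start (Item 5@1, Item 1@1, Item 3@2, Item 4@2, Item 2@1, Item 6@3, Item 7@4) gives peak 11: d1:7  d2:11  d3:6  d4:4  d5:2  d6:1  d7:0.
Shift Item 4→3, Item 2→5, Item 7→5.
Schedule Item 5@1, Item 1@1, Item 3@2, Item 4@3, Item 2@5, Item 6@3, Item 7@5: d1:5  d2:6  d3:6  d4:6  d5:4  d6:4  d7:0 — peak 6.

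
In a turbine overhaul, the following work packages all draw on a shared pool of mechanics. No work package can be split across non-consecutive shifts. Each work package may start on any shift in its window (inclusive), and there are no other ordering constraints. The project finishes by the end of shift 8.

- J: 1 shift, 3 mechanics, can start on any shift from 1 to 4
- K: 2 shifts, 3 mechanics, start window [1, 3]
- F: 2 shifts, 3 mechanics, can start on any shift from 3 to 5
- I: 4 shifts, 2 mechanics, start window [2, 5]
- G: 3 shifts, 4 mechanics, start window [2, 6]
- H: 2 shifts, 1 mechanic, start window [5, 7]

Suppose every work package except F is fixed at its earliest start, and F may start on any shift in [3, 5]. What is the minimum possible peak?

F@3: s1:6  s2:9  s3:9  s4:9  s5:3  s6:1  s7:0  s8:0 → peak 9
F@4: s1:6  s2:9  s3:6  s4:9  s5:6  s6:1  s7:0  s8:0 → peak 9
F@5: s1:6  s2:9  s3:6  s4:6  s5:6  s6:4  s7:0  s8:0 → peak 9
Best is F@3, peak 9.

9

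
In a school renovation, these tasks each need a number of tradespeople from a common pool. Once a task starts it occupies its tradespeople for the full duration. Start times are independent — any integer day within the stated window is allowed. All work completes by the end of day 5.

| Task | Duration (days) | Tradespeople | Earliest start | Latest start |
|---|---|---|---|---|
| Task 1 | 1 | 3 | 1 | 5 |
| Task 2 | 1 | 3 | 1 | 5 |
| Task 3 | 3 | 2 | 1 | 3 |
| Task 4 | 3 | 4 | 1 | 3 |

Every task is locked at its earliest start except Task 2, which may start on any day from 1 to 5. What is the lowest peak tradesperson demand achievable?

9

Task 2@1: d1:12  d2:6  d3:6  d4:0  d5:0 → peak 12
Task 2@2: d1:9  d2:9  d3:6  d4:0  d5:0 → peak 9
Task 2@3: d1:9  d2:6  d3:9  d4:0  d5:0 → peak 9
Task 2@4: d1:9  d2:6  d3:6  d4:3  d5:0 → peak 9
Task 2@5: d1:9  d2:6  d3:6  d4:0  d5:3 → peak 9
Best is Task 2@2, peak 9.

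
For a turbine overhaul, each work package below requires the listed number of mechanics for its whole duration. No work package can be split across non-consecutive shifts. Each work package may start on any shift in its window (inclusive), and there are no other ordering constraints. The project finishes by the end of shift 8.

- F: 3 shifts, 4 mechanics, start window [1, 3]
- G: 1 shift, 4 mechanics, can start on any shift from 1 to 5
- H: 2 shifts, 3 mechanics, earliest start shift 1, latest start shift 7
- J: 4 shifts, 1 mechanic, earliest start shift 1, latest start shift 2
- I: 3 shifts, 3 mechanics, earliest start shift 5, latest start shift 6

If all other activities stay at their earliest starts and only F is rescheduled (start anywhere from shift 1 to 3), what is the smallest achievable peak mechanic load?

F@1: s1:12  s2:8  s3:5  s4:1  s5:3  s6:3  s7:3  s8:0 → peak 12
F@2: s1:8  s2:8  s3:5  s4:5  s5:3  s6:3  s7:3  s8:0 → peak 8
F@3: s1:8  s2:4  s3:5  s4:5  s5:7  s6:3  s7:3  s8:0 → peak 8
Best is F@2, peak 8.

8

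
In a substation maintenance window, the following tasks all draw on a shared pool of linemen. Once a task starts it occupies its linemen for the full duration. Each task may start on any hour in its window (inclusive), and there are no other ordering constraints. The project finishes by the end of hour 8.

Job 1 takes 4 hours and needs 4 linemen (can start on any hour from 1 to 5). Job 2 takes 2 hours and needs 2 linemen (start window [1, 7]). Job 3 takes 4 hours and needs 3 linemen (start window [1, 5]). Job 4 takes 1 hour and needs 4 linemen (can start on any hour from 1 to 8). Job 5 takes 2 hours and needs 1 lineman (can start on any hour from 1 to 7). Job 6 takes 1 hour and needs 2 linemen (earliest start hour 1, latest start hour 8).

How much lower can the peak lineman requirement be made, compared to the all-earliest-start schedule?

9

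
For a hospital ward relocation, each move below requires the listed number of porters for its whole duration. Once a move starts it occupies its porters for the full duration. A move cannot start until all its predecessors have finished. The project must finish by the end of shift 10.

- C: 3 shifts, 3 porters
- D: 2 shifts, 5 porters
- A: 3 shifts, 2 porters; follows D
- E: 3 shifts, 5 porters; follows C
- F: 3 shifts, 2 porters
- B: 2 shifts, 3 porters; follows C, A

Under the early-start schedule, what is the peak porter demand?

10

Early-start schedule: C@1, D@1, A@3, E@4, F@1, B@6.
Load per shift: shift 1: 10, shift 2: 10, shift 3: 7, shift 4: 7, shift 5: 7, shift 6: 8, shift 7: 3, shift 8: 0, shift 9: 0, shift 10: 0.
Peak is 10.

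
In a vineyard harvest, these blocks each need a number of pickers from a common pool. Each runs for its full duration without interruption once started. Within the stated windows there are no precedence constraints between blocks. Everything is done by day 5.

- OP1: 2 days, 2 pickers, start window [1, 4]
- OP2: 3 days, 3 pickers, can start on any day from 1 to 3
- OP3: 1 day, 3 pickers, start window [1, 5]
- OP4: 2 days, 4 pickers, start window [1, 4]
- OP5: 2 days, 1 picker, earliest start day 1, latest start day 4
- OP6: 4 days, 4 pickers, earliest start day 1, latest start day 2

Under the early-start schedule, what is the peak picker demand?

17

Early-start schedule: OP1@1, OP2@1, OP3@1, OP4@1, OP5@1, OP6@1.
Load per day: day 1: 17, day 2: 14, day 3: 7, day 4: 4, day 5: 0.
Peak is 17.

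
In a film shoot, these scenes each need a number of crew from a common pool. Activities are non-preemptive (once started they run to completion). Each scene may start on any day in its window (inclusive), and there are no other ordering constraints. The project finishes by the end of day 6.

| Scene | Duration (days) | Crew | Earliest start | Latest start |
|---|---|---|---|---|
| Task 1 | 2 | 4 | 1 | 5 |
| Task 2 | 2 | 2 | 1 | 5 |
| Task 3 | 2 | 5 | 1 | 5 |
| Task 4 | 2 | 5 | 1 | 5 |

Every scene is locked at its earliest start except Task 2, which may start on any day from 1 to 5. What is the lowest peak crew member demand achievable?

Task 2@1: d1:16  d2:16  d3:0  d4:0  d5:0  d6:0 → peak 16
Task 2@2: d1:14  d2:16  d3:2  d4:0  d5:0  d6:0 → peak 16
Task 2@3: d1:14  d2:14  d3:2  d4:2  d5:0  d6:0 → peak 14
Task 2@4: d1:14  d2:14  d3:0  d4:2  d5:2  d6:0 → peak 14
Task 2@5: d1:14  d2:14  d3:0  d4:0  d5:2  d6:2 → peak 14
Best is Task 2@3, peak 14.

14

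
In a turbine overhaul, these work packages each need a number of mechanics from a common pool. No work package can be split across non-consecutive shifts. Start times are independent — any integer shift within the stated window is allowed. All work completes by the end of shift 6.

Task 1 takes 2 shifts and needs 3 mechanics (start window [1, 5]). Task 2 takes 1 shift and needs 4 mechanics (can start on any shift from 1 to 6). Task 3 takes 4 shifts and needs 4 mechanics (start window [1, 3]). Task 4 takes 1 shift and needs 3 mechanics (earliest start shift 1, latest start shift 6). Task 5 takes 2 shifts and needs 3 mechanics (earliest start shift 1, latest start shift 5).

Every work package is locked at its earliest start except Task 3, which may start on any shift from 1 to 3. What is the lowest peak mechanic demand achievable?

Task 3@1: s1:17  s2:10  s3:4  s4:4  s5:0  s6:0 → peak 17
Task 3@2: s1:13  s2:10  s3:4  s4:4  s5:4  s6:0 → peak 13
Task 3@3: s1:13  s2:6  s3:4  s4:4  s5:4  s6:4 → peak 13
Best is Task 3@2, peak 13.

13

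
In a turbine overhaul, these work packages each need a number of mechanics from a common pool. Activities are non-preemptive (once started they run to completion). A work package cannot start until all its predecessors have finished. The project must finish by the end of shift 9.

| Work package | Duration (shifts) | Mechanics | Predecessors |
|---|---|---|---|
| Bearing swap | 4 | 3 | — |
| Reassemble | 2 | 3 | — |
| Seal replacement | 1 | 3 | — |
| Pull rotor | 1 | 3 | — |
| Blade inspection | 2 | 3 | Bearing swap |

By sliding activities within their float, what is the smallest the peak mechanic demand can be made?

6

Early-start (Bearing swap@1, Reassemble@1, Seal replacement@1, Pull rotor@1, Blade inspection@5) gives peak 12: s1:12  s2:6  s3:3  s4:3  s5:3  s6:3  s7:0  s8:0  s9:0.
Shift Seal replacement→3, Pull rotor→4.
Schedule Bearing swap@1, Reassemble@1, Seal replacement@3, Pull rotor@4, Blade inspection@5: s1:6  s2:6  s3:6  s4:6  s5:3  s6:3  s7:0  s8:0  s9:0 — peak 6.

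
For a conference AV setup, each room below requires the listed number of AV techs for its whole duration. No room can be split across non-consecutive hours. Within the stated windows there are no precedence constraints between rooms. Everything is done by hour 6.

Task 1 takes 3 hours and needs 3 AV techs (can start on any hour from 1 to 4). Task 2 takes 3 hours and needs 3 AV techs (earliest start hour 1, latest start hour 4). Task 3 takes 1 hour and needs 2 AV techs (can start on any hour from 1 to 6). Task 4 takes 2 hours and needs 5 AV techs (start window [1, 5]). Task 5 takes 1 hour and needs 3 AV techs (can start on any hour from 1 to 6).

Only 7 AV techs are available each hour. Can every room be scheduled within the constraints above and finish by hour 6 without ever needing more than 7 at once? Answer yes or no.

Schedule Task 1@1, Task 2@1, Task 3@4, Task 4@5, Task 5@4: h1:6  h2:6  h3:6  h4:5  h5:5  h6:5 — peak 6 ≤ 7.

yes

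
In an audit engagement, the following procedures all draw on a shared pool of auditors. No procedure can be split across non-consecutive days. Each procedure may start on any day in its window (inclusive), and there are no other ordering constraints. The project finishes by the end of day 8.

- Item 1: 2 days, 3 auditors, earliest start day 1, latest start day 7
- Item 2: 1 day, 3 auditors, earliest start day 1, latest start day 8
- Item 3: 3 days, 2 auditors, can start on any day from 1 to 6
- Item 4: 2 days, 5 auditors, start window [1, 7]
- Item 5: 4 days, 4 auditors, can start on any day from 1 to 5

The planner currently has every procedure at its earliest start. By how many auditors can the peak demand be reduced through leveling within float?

11

Early-start peak: d1:17  d2:14  d3:6  d4:4  d5:0  d6:0  d7:0  d8:0 ⇒ 17.
Leveled (Item 1@1, Item 2@1, Item 3@2, Item 4@7, Item 5@3): d1:6  d2:5  d3:6  d4:6  d5:4  d6:4  d7:5  d8:5 ⇒ 6.
Reduction 17 − 6 = 11.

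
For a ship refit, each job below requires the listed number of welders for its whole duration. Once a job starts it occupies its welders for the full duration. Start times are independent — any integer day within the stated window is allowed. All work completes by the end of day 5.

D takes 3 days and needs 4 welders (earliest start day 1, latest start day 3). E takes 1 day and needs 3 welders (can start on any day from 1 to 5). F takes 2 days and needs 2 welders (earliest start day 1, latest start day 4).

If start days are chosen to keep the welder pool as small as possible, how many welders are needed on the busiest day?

Early-start (D@1, E@1, F@1) gives peak 9: d1:9  d2:6  d3:4  d4:0  d5:0.
Shift E→4, F→4.
Schedule D@1, E@4, F@4: d1:4  d2:4  d3:4  d4:5  d5:2 — peak 5.

5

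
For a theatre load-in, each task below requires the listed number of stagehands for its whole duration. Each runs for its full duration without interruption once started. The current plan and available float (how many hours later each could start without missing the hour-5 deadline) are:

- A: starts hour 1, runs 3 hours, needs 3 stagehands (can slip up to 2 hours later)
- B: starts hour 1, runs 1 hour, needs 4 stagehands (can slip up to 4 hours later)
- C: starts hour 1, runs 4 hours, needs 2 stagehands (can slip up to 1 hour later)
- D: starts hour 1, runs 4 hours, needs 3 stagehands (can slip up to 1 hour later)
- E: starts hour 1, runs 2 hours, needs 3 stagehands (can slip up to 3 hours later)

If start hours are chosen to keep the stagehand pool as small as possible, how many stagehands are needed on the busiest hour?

Early-start (A@1, B@1, C@1, D@1, E@1) gives peak 15: h1:15  h2:11  h3:8  h4:5  h5:0.
Shift C→2, D→2, E→4.
Schedule A@1, B@1, C@2, D@2, E@4: h1:7  h2:8  h3:8  h4:8  h5:8 — peak 8.
Total stagehand-hours = 39 over 5 hours ⇒ peak ≥ ⌈39/5⌉ = 8, so 8 is optimal.

8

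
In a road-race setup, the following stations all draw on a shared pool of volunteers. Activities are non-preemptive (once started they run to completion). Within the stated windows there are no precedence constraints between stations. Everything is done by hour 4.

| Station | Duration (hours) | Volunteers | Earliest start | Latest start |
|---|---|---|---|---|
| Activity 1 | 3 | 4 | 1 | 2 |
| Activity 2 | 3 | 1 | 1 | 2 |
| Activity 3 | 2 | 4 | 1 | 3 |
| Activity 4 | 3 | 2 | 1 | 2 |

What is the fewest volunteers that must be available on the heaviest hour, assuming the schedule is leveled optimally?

11

Schedule Activity 1@1, Activity 2@1, Activity 3@1, Activity 4@1: h1:11  h2:11  h3:7  h4:0 — peak 11.
No arrangement of the 24 feasible schedules does better.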